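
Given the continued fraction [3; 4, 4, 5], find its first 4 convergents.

Using the convergent recurrence p_i = a_i*p_{i-1} + p_{i-2}, q_i = a_i*q_{i-1} + q_{i-2} with p_{-2}=0, p_{-1}=1, q_{-2}=1, q_{-1}=0:
  i=0: a_0=3, p_0 = 3*1 + 0 = 3, q_0 = 3*0 + 1 = 1.
  i=1: a_1=4, p_1 = 4*3 + 1 = 13, q_1 = 4*1 + 0 = 4.
  i=2: a_2=4, p_2 = 4*13 + 3 = 55, q_2 = 4*4 + 1 = 17.
  i=3: a_3=5, p_3 = 5*55 + 13 = 288, q_3 = 5*17 + 4 = 89.

3/1, 13/4, 55/17, 288/89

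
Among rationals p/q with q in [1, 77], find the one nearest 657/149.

97/22

Expand x = 657/149 as a continued fraction with the Euclidean algorithm:
  657 = 4*149 + 61, so a_0 = 4.
  149 = 2*61 + 27, so a_1 = 2.
  61 = 2*27 + 7, so a_2 = 2.
  27 = 3*7 + 6, so a_3 = 3.
  7 = 1*6 + 1, so a_4 = 1.
  6 = 6*1 + 0, so a_5 = 6.
so x = [4; 2, 2, 3, 1, 6].
Convergents (p_i = a_i*p_{i-1} + p_{i-2}, q_i = a_i*q_{i-1} + q_{i-2} with p_{-2}=0, p_{-1}=1, q_{-2}=1, q_{-1}=0), until the denominator exceeds 77:
  i=0: a_0=4, p_0 = 4*1 + 0 = 4, q_0 = 4*0 + 1 = 1.
  i=1: a_1=2, p_1 = 2*4 + 1 = 9, q_1 = 2*1 + 0 = 2.
  i=2: a_2=2, p_2 = 2*9 + 4 = 22, q_2 = 2*2 + 1 = 5.
  i=3: a_3=3, p_3 = 3*22 + 9 = 75, q_3 = 3*5 + 2 = 17.
  i=4: a_4=1, p_4 = 1*75 + 22 = 97, q_4 = 1*17 + 5 = 22.
  i=5: a_5=6, p_5 = 6*97 + 75 = 657, q_5 = 6*22 + 17 = 149.
q_5 = 149 > 77, so the last convergent with denominator <= 77 is p_4/q_4 = 97/22.
The closest fraction with denominator <= 77 is either p_4/q_4 or the intermediate fraction (k*p_4 + p_3)/(k*q_4 + q_3) with the largest k >= 1 whose denominator stays <= 77; these approach x as k grows, and every other convergent or intermediate fraction in range is farther away.
Largest k: floor((77 - q_3)/q_4) = floor((77 - 17)/22) = 2.
That gives (2*97 + 75)/(2*22 + 17) = 269/61.
Compare the errors: |x - 97/22| = |657*22 - 97*149|/(149*22) = 1/3278, and |x - 269/61| = |657*61 - 269*149|/(149*61) = 4/9089.
Cross-multiplying, 1*9089 = 9089 < 13112 = 4*3278, so 1/3278 is smaller: the convergent 97/22 is closer to x than 269/61.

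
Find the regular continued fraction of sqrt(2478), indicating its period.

[49; (1, 3, 1, 1, 6, 1, 1, 3, 1, 98)]

Write x_i = (sqrt(2478) + m_i)/d_i with (m_0, d_0) = (0, 1). a_0 = floor(sqrt(2478)) = 49, since 49^2 = 2401 <= 2478 < 2500 = 50^2.
Iterate m_{i+1} = d_i*a_i - m_i, d_{i+1} = (2478 - m_{i+1}^2)/d_i, a_{i+1} = floor((a_0 + m_{i+1})/d_{i+1}):
  m_1 = 1*49 - 0 = 49, d_1 = (2478 - 49^2)/1 = 77/1 = 77, a_1 = floor((49 + 49)/77) = 1.
  m_2 = 77*1 - 49 = 28, d_2 = (2478 - 28^2)/77 = 1694/77 = 22, a_2 = floor((49 + 28)/22) = 3.
  m_3 = 22*3 - 28 = 38, d_3 = (2478 - 38^2)/22 = 1034/22 = 47, a_3 = floor((49 + 38)/47) = 1.
  m_4 = 47*1 - 38 = 9, d_4 = (2478 - 9^2)/47 = 2397/47 = 51, a_4 = floor((49 + 9)/51) = 1.
  m_5 = 51*1 - 9 = 42, d_5 = (2478 - 42^2)/51 = 714/51 = 14, a_5 = floor((49 + 42)/14) = 6.
  m_6 = 14*6 - 42 = 42, d_6 = (2478 - 42^2)/14 = 714/14 = 51, a_6 = floor((49 + 42)/51) = 1.
  m_7 = 51*1 - 42 = 9, d_7 = (2478 - 9^2)/51 = 2397/51 = 47, a_7 = floor((49 + 9)/47) = 1.
  m_8 = 47*1 - 9 = 38, d_8 = (2478 - 38^2)/47 = 1034/47 = 22, a_8 = floor((49 + 38)/22) = 3.
  m_9 = 22*3 - 38 = 28, d_9 = (2478 - 28^2)/22 = 1694/22 = 77, a_9 = floor((49 + 28)/77) = 1.
  m_10 = 77*1 - 28 = 49, d_10 = (2478 - 49^2)/77 = 77/77 = 1, a_10 = floor((49 + 49)/1) = 98.
  m_11 = 1*98 - 49 = 49, d_11 = (2478 - 49^2)/1 = 77/1 = 77: (m_11, d_11) = (m_1, d_1) = (49, 77), so from here the quotients repeat a_1, ..., a_10; the period length is 10.
Hence the expansion of sqrt(2478) is a_0 = 49 followed by the repeating block 1, 3, 1, 1, 6, 1, 1, 3, 1, 98 (period 10).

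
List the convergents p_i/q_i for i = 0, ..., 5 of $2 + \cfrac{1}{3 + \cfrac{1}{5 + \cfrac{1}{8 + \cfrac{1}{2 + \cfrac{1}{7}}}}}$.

2/1, 7/3, 37/16, 303/131, 643/278, 4804/2077

Using the convergent recurrence p_i = a_i*p_{i-1} + p_{i-2}, q_i = a_i*q_{i-1} + q_{i-2} with p_{-2}=0, p_{-1}=1, q_{-2}=1, q_{-1}=0:
  i=0: a_0=2, p_0 = 2*1 + 0 = 2, q_0 = 2*0 + 1 = 1.
  i=1: a_1=3, p_1 = 3*2 + 1 = 7, q_1 = 3*1 + 0 = 3.
  i=2: a_2=5, p_2 = 5*7 + 2 = 37, q_2 = 5*3 + 1 = 16.
  i=3: a_3=8, p_3 = 8*37 + 7 = 303, q_3 = 8*16 + 3 = 131.
  i=4: a_4=2, p_4 = 2*303 + 37 = 643, q_4 = 2*131 + 16 = 278.
  i=5: a_5=7, p_5 = 7*643 + 303 = 4804, q_5 = 7*278 + 131 = 2077.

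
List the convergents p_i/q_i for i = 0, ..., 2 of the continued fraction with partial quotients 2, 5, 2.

2/1, 11/5, 24/11

Using the convergent recurrence p_i = a_i*p_{i-1} + p_{i-2}, q_i = a_i*q_{i-1} + q_{i-2} with p_{-2}=0, p_{-1}=1, q_{-2}=1, q_{-1}=0:
  i=0: a_0=2, p_0 = 2*1 + 0 = 2, q_0 = 2*0 + 1 = 1.
  i=1: a_1=5, p_1 = 5*2 + 1 = 11, q_1 = 5*1 + 0 = 5.
  i=2: a_2=2, p_2 = 2*11 + 2 = 24, q_2 = 2*5 + 1 = 11.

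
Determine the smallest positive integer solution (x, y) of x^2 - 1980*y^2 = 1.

First expand sqrt(1980) as a continued fraction. With x_i = (sqrt(1980) + m_i)/d_i and (m_0, d_0) = (0, 1): a_0 = floor(sqrt(1980)) = 44, since 44^2 = 1936 <= 1980 < 2025 = 45^2.
Iterate m_{i+1} = d_i*a_i - m_i, d_{i+1} = (1980 - m_{i+1}^2)/d_i, a_{i+1} = floor((a_0 + m_{i+1})/d_{i+1}):
  m_1 = 1*44 - 0 = 44, d_1 = (1980 - 44^2)/1 = 44/1 = 44, a_1 = floor((44 + 44)/44) = 2.
  m_2 = 44*2 - 44 = 44, d_2 = (1980 - 44^2)/44 = 44/44 = 1, a_2 = floor((44 + 44)/1) = 88.
  m_3 = 1*88 - 44 = 44, d_3 = (1980 - 44^2)/1 = 44/1 = 44: (m_3, d_3) = (m_1, d_1) = (44, 44), so from here the quotients repeat a_1, a_2; the period length is 2.
So sqrt(1980) = [44; (2, 88)] with period length k = 2.
k is even, so the fundamental solution of x^2 - 1980y^2 = 1 is (p_{k-1}, q_{k-1}) = (p_1, q_1); compute convergents through index 1.
Convergents (p_i = a_i*p_{i-1} + p_{i-2}, q_i = a_i*q_{i-1} + q_{i-2} with p_{-2}=0, p_{-1}=1, q_{-2}=1, q_{-1}=0):
  i=0: a_0=44, p_0 = 44*1 + 0 = 44, q_0 = 44*0 + 1 = 1.
  i=1: a_1=2, p_1 = 2*44 + 1 = 89, q_1 = 2*1 + 0 = 2.
Check: 89^2 - 1980*2^2 = 7921 - 7920 = 1, so (x, y) = (89, 2) solves the equation, and by the theorem it is the least positive solution.

(x, y) = (89, 2)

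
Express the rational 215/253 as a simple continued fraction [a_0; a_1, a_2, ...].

Run the Euclidean algorithm on 215 and 253; the successive quotients are the partial quotients a_0, a_1, ... (each step inverts the fractional part left over by the previous one):
  215 = 0*253 + 215, so a_0 = 0.
  253 = 1*215 + 38, so a_1 = 1.
  215 = 5*38 + 25, so a_2 = 5.
  38 = 1*25 + 13, so a_3 = 1.
  25 = 1*13 + 12, so a_4 = 1.
  13 = 1*12 + 1, so a_5 = 1.
  12 = 12*1 + 0, so a_6 = 12.
The remainder reaches 0 after 7 divisions, so the expansion has 7 partial quotients, read off in order.

[0; 1, 5, 1, 1, 1, 12]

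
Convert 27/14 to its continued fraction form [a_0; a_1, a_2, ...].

Run the Euclidean algorithm on 27 and 14; the successive quotients are the partial quotients a_0, a_1, ... (each step inverts the fractional part left over by the previous one):
  27 = 1*14 + 13, so a_0 = 1.
  14 = 1*13 + 1, so a_1 = 1.
  13 = 13*1 + 0, so a_2 = 13.
The remainder reaches 0 after 3 divisions, so the expansion has 3 partial quotients, read off in order.

[1; 1, 13]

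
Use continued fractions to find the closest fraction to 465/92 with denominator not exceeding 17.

86/17

Expand x = 465/92 as a continued fraction with the Euclidean algorithm:
  465 = 5*92 + 5, so a_0 = 5.
  92 = 18*5 + 2, so a_1 = 18.
  5 = 2*2 + 1, so a_2 = 2.
  2 = 2*1 + 0, so a_3 = 2.
so x = [5; 18, 2, 2].
Convergents (p_i = a_i*p_{i-1} + p_{i-2}, q_i = a_i*q_{i-1} + q_{i-2} with p_{-2}=0, p_{-1}=1, q_{-2}=1, q_{-1}=0), until the denominator exceeds 17:
  i=0: a_0=5, p_0 = 5*1 + 0 = 5, q_0 = 5*0 + 1 = 1.
  i=1: a_1=18, p_1 = 18*5 + 1 = 91, q_1 = 18*1 + 0 = 18.
q_1 = 18 > 17, so the last convergent with denominator <= 17 is p_0/q_0 = 5/1.
The closest fraction with denominator <= 17 is either p_0/q_0 or the intermediate fraction (k*p_0 + p_{-1})/(k*q_0 + q_{-1}) with the largest k >= 1 whose denominator stays <= 17; these approach x as k grows, and every other convergent or intermediate fraction in range is farther away.
Largest k: floor((17 - q_{-1})/q_0) = floor((17 - 0)/1) = 17 (using the seeds p_{-1} = 1, q_{-1} = 0).
That gives (17*5 + 1)/(17*1 + 0) = 86/17.
Compare the errors: |x - 5/1| = |465*1 - 5*92|/(92*1) = 5/92, and |x - 86/17| = |465*17 - 86*92|/(92*17) = 7/1564.
Cross-multiplying, 7*92 = 644 < 7820 = 5*1564, so 7/1564 is smaller: the intermediate fraction 86/17 is closer to x than 5/1.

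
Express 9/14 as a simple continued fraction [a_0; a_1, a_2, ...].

[0; 1, 1, 1, 4]

Run the Euclidean algorithm on 9 and 14; the successive quotients are the partial quotients a_0, a_1, ... (each step inverts the fractional part left over by the previous one):
  9 = 0*14 + 9, so a_0 = 0.
  14 = 1*9 + 5, so a_1 = 1.
  9 = 1*5 + 4, so a_2 = 1.
  5 = 1*4 + 1, so a_3 = 1.
  4 = 4*1 + 0, so a_4 = 4.
The remainder reaches 0 after 5 divisions, so the expansion has 5 partial quotients, read off in order.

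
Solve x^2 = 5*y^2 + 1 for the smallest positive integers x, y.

(x, y) = (9, 4)

First expand sqrt(5) as a continued fraction. With x_i = (sqrt(5) + m_i)/d_i and (m_0, d_0) = (0, 1): a_0 = floor(sqrt(5)) = 2, since 2^2 = 4 <= 5 < 9 = 3^2.
Iterate m_{i+1} = d_i*a_i - m_i, d_{i+1} = (5 - m_{i+1}^2)/d_i, a_{i+1} = floor((a_0 + m_{i+1})/d_{i+1}):
  m_1 = 1*2 - 0 = 2, d_1 = (5 - 2^2)/1 = 1/1 = 1, a_1 = floor((2 + 2)/1) = 4.
  m_2 = 1*4 - 2 = 2, d_2 = (5 - 2^2)/1 = 1/1 = 1: (m_2, d_2) = (m_1, d_1) = (2, 1), so from here the quotient a_1 repeats; the period length is 1.
So sqrt(5) = [2; (4)] with period length k = 1.
k is odd, so (p_{k-1}, q_{k-1}) only solves x^2 - 5y^2 = -1 and the fundamental solution of x^2 - 5y^2 = 1 is (p_{2k-1}, q_{2k-1}) = (p_1, q_1); compute convergents through index 1, running through the period twice.
Convergents (p_i = a_i*p_{i-1} + p_{i-2}, q_i = a_i*q_{i-1} + q_{i-2} with p_{-2}=0, p_{-1}=1, q_{-2}=1, q_{-1}=0):
  i=0: a_0=2, p_0 = 2*1 + 0 = 2, q_0 = 2*0 + 1 = 1.
  i=1: a_1=4, p_1 = 4*2 + 1 = 9, q_1 = 4*1 + 0 = 4.
Indeed p_0^2 - 5*q_0^2 = 4 - 5 = -1, not +1.
Check: 9^2 - 5*4^2 = 81 - 80 = 1, so (x, y) = (9, 4) solves the equation, and by the theorem it is the least positive solution.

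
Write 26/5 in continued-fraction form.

Run the Euclidean algorithm on 26 and 5; the successive quotients are the partial quotients a_0, a_1, ... (each step inverts the fractional part left over by the previous one):
  26 = 5*5 + 1, so a_0 = 5.
  5 = 5*1 + 0, so a_1 = 5.
The remainder reaches 0 after 2 divisions, so the expansion has 2 partial quotients, read off in order.

[5; 5]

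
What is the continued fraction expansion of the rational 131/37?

Run the Euclidean algorithm on 131 and 37; the successive quotients are the partial quotients a_0, a_1, ... (each step inverts the fractional part left over by the previous one):
  131 = 3*37 + 20, so a_0 = 3.
  37 = 1*20 + 17, so a_1 = 1.
  20 = 1*17 + 3, so a_2 = 1.
  17 = 5*3 + 2, so a_3 = 5.
  3 = 1*2 + 1, so a_4 = 1.
  2 = 2*1 + 0, so a_5 = 2.
The remainder reaches 0 after 6 divisions, so the expansion has 6 partial quotients, read off in order.

[3; 1, 1, 5, 1, 2]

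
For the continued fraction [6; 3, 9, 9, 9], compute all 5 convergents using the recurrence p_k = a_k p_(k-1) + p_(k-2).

6/1, 19/3, 177/28, 1612/255, 14685/2323

Using the convergent recurrence p_i = a_i*p_{i-1} + p_{i-2}, q_i = a_i*q_{i-1} + q_{i-2} with p_{-2}=0, p_{-1}=1, q_{-2}=1, q_{-1}=0:
  i=0: a_0=6, p_0 = 6*1 + 0 = 6, q_0 = 6*0 + 1 = 1.
  i=1: a_1=3, p_1 = 3*6 + 1 = 19, q_1 = 3*1 + 0 = 3.
  i=2: a_2=9, p_2 = 9*19 + 6 = 177, q_2 = 9*3 + 1 = 28.
  i=3: a_3=9, p_3 = 9*177 + 19 = 1612, q_3 = 9*28 + 3 = 255.
  i=4: a_4=9, p_4 = 9*1612 + 177 = 14685, q_4 = 9*255 + 28 = 2323.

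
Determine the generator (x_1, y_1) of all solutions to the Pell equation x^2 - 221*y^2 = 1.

First expand sqrt(221) as a continued fraction. With x_i = (sqrt(221) + m_i)/d_i and (m_0, d_0) = (0, 1): a_0 = floor(sqrt(221)) = 14, since 14^2 = 196 <= 221 < 225 = 15^2.
Iterate m_{i+1} = d_i*a_i - m_i, d_{i+1} = (221 - m_{i+1}^2)/d_i, a_{i+1} = floor((a_0 + m_{i+1})/d_{i+1}):
  m_1 = 1*14 - 0 = 14, d_1 = (221 - 14^2)/1 = 25/1 = 25, a_1 = floor((14 + 14)/25) = 1.
  m_2 = 25*1 - 14 = 11, d_2 = (221 - 11^2)/25 = 100/25 = 4, a_2 = floor((14 + 11)/4) = 6.
  m_3 = 4*6 - 11 = 13, d_3 = (221 - 13^2)/4 = 52/4 = 13, a_3 = floor((14 + 13)/13) = 2.
  m_4 = 13*2 - 13 = 13, d_4 = (221 - 13^2)/13 = 52/13 = 4, a_4 = floor((14 + 13)/4) = 6.
  m_5 = 4*6 - 13 = 11, d_5 = (221 - 11^2)/4 = 100/4 = 25, a_5 = floor((14 + 11)/25) = 1.
  m_6 = 25*1 - 11 = 14, d_6 = (221 - 14^2)/25 = 25/25 = 1, a_6 = floor((14 + 14)/1) = 28.
  m_7 = 1*28 - 14 = 14, d_7 = (221 - 14^2)/1 = 25/1 = 25: (m_7, d_7) = (m_1, d_1) = (14, 25), so from here the quotients repeat a_1, ..., a_6; the period length is 6.
So sqrt(221) = [14; (1, 6, 2, 6, 1, 28)] with period length k = 6.
k is even, so the fundamental solution of x^2 - 221y^2 = 1 is (p_{k-1}, q_{k-1}) = (p_5, q_5); compute convergents through index 5.
Convergents (p_i = a_i*p_{i-1} + p_{i-2}, q_i = a_i*q_{i-1} + q_{i-2} with p_{-2}=0, p_{-1}=1, q_{-2}=1, q_{-1}=0):
  i=0: a_0=14, p_0 = 14*1 + 0 = 14, q_0 = 14*0 + 1 = 1.
  i=1: a_1=1, p_1 = 1*14 + 1 = 15, q_1 = 1*1 + 0 = 1.
  i=2: a_2=6, p_2 = 6*15 + 14 = 104, q_2 = 6*1 + 1 = 7.
  i=3: a_3=2, p_3 = 2*104 + 15 = 223, q_3 = 2*7 + 1 = 15.
  i=4: a_4=6, p_4 = 6*223 + 104 = 1442, q_4 = 6*15 + 7 = 97.
  i=5: a_5=1, p_5 = 1*1442 + 223 = 1665, q_5 = 1*97 + 15 = 112.
Check: 1665^2 - 221*112^2 = 2772225 - 2772224 = 1, so (x, y) = (1665, 112) solves the equation, and by the theorem it is the least positive solution.

(x, y) = (1665, 112)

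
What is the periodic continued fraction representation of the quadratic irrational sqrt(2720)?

[52; (6, 1, 1, 25, 1, 1, 6, 104)]

Write x_i = (sqrt(2720) + m_i)/d_i with (m_0, d_0) = (0, 1). a_0 = floor(sqrt(2720)) = 52, since 52^2 = 2704 <= 2720 < 2809 = 53^2.
Iterate m_{i+1} = d_i*a_i - m_i, d_{i+1} = (2720 - m_{i+1}^2)/d_i, a_{i+1} = floor((a_0 + m_{i+1})/d_{i+1}):
  m_1 = 1*52 - 0 = 52, d_1 = (2720 - 52^2)/1 = 16/1 = 16, a_1 = floor((52 + 52)/16) = 6.
  m_2 = 16*6 - 52 = 44, d_2 = (2720 - 44^2)/16 = 784/16 = 49, a_2 = floor((52 + 44)/49) = 1.
  m_3 = 49*1 - 44 = 5, d_3 = (2720 - 5^2)/49 = 2695/49 = 55, a_3 = floor((52 + 5)/55) = 1.
  m_4 = 55*1 - 5 = 50, d_4 = (2720 - 50^2)/55 = 220/55 = 4, a_4 = floor((52 + 50)/4) = 25.
  m_5 = 4*25 - 50 = 50, d_5 = (2720 - 50^2)/4 = 220/4 = 55, a_5 = floor((52 + 50)/55) = 1.
  m_6 = 55*1 - 50 = 5, d_6 = (2720 - 5^2)/55 = 2695/55 = 49, a_6 = floor((52 + 5)/49) = 1.
  m_7 = 49*1 - 5 = 44, d_7 = (2720 - 44^2)/49 = 784/49 = 16, a_7 = floor((52 + 44)/16) = 6.
  m_8 = 16*6 - 44 = 52, d_8 = (2720 - 52^2)/16 = 16/16 = 1, a_8 = floor((52 + 52)/1) = 104.
  m_9 = 1*104 - 52 = 52, d_9 = (2720 - 52^2)/1 = 16/1 = 16: (m_9, d_9) = (m_1, d_1) = (52, 16), so from here the quotients repeat a_1, ..., a_8; the period length is 8.
Hence the expansion of sqrt(2720) is a_0 = 52 followed by the repeating block 6, 1, 1, 25, 1, 1, 6, 104 (period 8).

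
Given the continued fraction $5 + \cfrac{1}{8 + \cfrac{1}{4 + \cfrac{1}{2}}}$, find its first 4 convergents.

Using the convergent recurrence p_i = a_i*p_{i-1} + p_{i-2}, q_i = a_i*q_{i-1} + q_{i-2} with p_{-2}=0, p_{-1}=1, q_{-2}=1, q_{-1}=0:
  i=0: a_0=5, p_0 = 5*1 + 0 = 5, q_0 = 5*0 + 1 = 1.
  i=1: a_1=8, p_1 = 8*5 + 1 = 41, q_1 = 8*1 + 0 = 8.
  i=2: a_2=4, p_2 = 4*41 + 5 = 169, q_2 = 4*8 + 1 = 33.
  i=3: a_3=2, p_3 = 2*169 + 41 = 379, q_3 = 2*33 + 8 = 74.

5/1, 41/8, 169/33, 379/74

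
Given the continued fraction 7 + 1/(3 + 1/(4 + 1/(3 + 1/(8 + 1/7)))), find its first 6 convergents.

7/1, 22/3, 95/13, 307/42, 2551/349, 18164/2485

Using the convergent recurrence p_i = a_i*p_{i-1} + p_{i-2}, q_i = a_i*q_{i-1} + q_{i-2} with p_{-2}=0, p_{-1}=1, q_{-2}=1, q_{-1}=0:
  i=0: a_0=7, p_0 = 7*1 + 0 = 7, q_0 = 7*0 + 1 = 1.
  i=1: a_1=3, p_1 = 3*7 + 1 = 22, q_1 = 3*1 + 0 = 3.
  i=2: a_2=4, p_2 = 4*22 + 7 = 95, q_2 = 4*3 + 1 = 13.
  i=3: a_3=3, p_3 = 3*95 + 22 = 307, q_3 = 3*13 + 3 = 42.
  i=4: a_4=8, p_4 = 8*307 + 95 = 2551, q_4 = 8*42 + 13 = 349.
  i=5: a_5=7, p_5 = 7*2551 + 307 = 18164, q_5 = 7*349 + 42 = 2485.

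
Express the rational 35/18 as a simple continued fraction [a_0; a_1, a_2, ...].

Run the Euclidean algorithm on 35 and 18; the successive quotients are the partial quotients a_0, a_1, ... (each step inverts the fractional part left over by the previous one):
  35 = 1*18 + 17, so a_0 = 1.
  18 = 1*17 + 1, so a_1 = 1.
  17 = 17*1 + 0, so a_2 = 17.
The remainder reaches 0 after 3 divisions, so the expansion has 3 partial quotients, read off in order.

[1; 1, 17]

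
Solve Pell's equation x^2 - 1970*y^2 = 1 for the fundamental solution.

(x, y) = (665859, 15002)

First expand sqrt(1970) as a continued fraction. With x_i = (sqrt(1970) + m_i)/d_i and (m_0, d_0) = (0, 1): a_0 = floor(sqrt(1970)) = 44, since 44^2 = 1936 <= 1970 < 2025 = 45^2.
Iterate m_{i+1} = d_i*a_i - m_i, d_{i+1} = (1970 - m_{i+1}^2)/d_i, a_{i+1} = floor((a_0 + m_{i+1})/d_{i+1}):
  m_1 = 1*44 - 0 = 44, d_1 = (1970 - 44^2)/1 = 34/1 = 34, a_1 = floor((44 + 44)/34) = 2.
  m_2 = 34*2 - 44 = 24, d_2 = (1970 - 24^2)/34 = 1394/34 = 41, a_2 = floor((44 + 24)/41) = 1.
  m_3 = 41*1 - 24 = 17, d_3 = (1970 - 17^2)/41 = 1681/41 = 41, a_3 = floor((44 + 17)/41) = 1.
  m_4 = 41*1 - 17 = 24, d_4 = (1970 - 24^2)/41 = 1394/41 = 34, a_4 = floor((44 + 24)/34) = 2.
  m_5 = 34*2 - 24 = 44, d_5 = (1970 - 44^2)/34 = 34/34 = 1, a_5 = floor((44 + 44)/1) = 88.
  m_6 = 1*88 - 44 = 44, d_6 = (1970 - 44^2)/1 = 34/1 = 34: (m_6, d_6) = (m_1, d_1) = (44, 34), so from here the quotients repeat a_1, ..., a_5; the period length is 5.
So sqrt(1970) = [44; (2, 1, 1, 2, 88)] with period length k = 5.
k is odd, so (p_{k-1}, q_{k-1}) only solves x^2 - 1970y^2 = -1 and the fundamental solution of x^2 - 1970y^2 = 1 is (p_{2k-1}, q_{2k-1}) = (p_9, q_9); compute convergents through index 9, running through the period twice.
Convergents (p_i = a_i*p_{i-1} + p_{i-2}, q_i = a_i*q_{i-1} + q_{i-2} with p_{-2}=0, p_{-1}=1, q_{-2}=1, q_{-1}=0):
  i=0: a_0=44, p_0 = 44*1 + 0 = 44, q_0 = 44*0 + 1 = 1.
  i=1: a_1=2, p_1 = 2*44 + 1 = 89, q_1 = 2*1 + 0 = 2.
  i=2: a_2=1, p_2 = 1*89 + 44 = 133, q_2 = 1*2 + 1 = 3.
  i=3: a_3=1, p_3 = 1*133 + 89 = 222, q_3 = 1*3 + 2 = 5.
  i=4: a_4=2, p_4 = 2*222 + 133 = 577, q_4 = 2*5 + 3 = 13.
  i=5: a_5=88, p_5 = 88*577 + 222 = 50998, q_5 = 88*13 + 5 = 1149.
  i=6: a_6=2, p_6 = 2*50998 + 577 = 102573, q_6 = 2*1149 + 13 = 2311.
  i=7: a_7=1, p_7 = 1*102573 + 50998 = 153571, q_7 = 1*2311 + 1149 = 3460.
  i=8: a_8=1, p_8 = 1*153571 + 102573 = 256144, q_8 = 1*3460 + 2311 = 5771.
  i=9: a_9=2, p_9 = 2*256144 + 153571 = 665859, q_9 = 2*5771 + 3460 = 15002.
Indeed p_4^2 - 1970*q_4^2 = 332929 - 332930 = -1, not +1.
Check: 665859^2 - 1970*15002^2 = 443368207881 - 443368207880 = 1, so (x, y) = (665859, 15002) solves the equation, and by the theorem it is the least positive solution.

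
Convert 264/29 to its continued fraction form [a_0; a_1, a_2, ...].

[9; 9, 1, 2]

Run the Euclidean algorithm on 264 and 29; the successive quotients are the partial quotients a_0, a_1, ... (each step inverts the fractional part left over by the previous one):
  264 = 9*29 + 3, so a_0 = 9.
  29 = 9*3 + 2, so a_1 = 9.
  3 = 1*2 + 1, so a_2 = 1.
  2 = 2*1 + 0, so a_3 = 2.
The remainder reaches 0 after 4 divisions, so the expansion has 4 partial quotients, read off in order.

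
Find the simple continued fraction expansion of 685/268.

[2; 1, 1, 3, 1, 29]

Run the Euclidean algorithm on 685 and 268; the successive quotients are the partial quotients a_0, a_1, ... (each step inverts the fractional part left over by the previous one):
  685 = 2*268 + 149, so a_0 = 2.
  268 = 1*149 + 119, so a_1 = 1.
  149 = 1*119 + 30, so a_2 = 1.
  119 = 3*30 + 29, so a_3 = 3.
  30 = 1*29 + 1, so a_4 = 1.
  29 = 29*1 + 0, so a_5 = 29.
The remainder reaches 0 after 6 divisions, so the expansion has 6 partial quotients, read off in order.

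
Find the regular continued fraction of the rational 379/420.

Run the Euclidean algorithm on 379 and 420; the successive quotients are the partial quotients a_0, a_1, ... (each step inverts the fractional part left over by the previous one):
  379 = 0*420 + 379, so a_0 = 0.
  420 = 1*379 + 41, so a_1 = 1.
  379 = 9*41 + 10, so a_2 = 9.
  41 = 4*10 + 1, so a_3 = 4.
  10 = 10*1 + 0, so a_4 = 10.
The remainder reaches 0 after 5 divisions, so the expansion has 5 partial quotients, read off in order.

[0; 1, 9, 4, 10]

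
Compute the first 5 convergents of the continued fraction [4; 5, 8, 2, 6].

4/1, 21/5, 172/41, 365/87, 2362/563

Using the convergent recurrence p_i = a_i*p_{i-1} + p_{i-2}, q_i = a_i*q_{i-1} + q_{i-2} with p_{-2}=0, p_{-1}=1, q_{-2}=1, q_{-1}=0:
  i=0: a_0=4, p_0 = 4*1 + 0 = 4, q_0 = 4*0 + 1 = 1.
  i=1: a_1=5, p_1 = 5*4 + 1 = 21, q_1 = 5*1 + 0 = 5.
  i=2: a_2=8, p_2 = 8*21 + 4 = 172, q_2 = 8*5 + 1 = 41.
  i=3: a_3=2, p_3 = 2*172 + 21 = 365, q_3 = 2*41 + 5 = 87.
  i=4: a_4=6, p_4 = 6*365 + 172 = 2362, q_4 = 6*87 + 41 = 563.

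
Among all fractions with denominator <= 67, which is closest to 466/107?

Expand x = 466/107 as a continued fraction with the Euclidean algorithm:
  466 = 4*107 + 38, so a_0 = 4.
  107 = 2*38 + 31, so a_1 = 2.
  38 = 1*31 + 7, so a_2 = 1.
  31 = 4*7 + 3, so a_3 = 4.
  7 = 2*3 + 1, so a_4 = 2.
  3 = 3*1 + 0, so a_5 = 3.
so x = [4; 2, 1, 4, 2, 3].
Convergents (p_i = a_i*p_{i-1} + p_{i-2}, q_i = a_i*q_{i-1} + q_{i-2} with p_{-2}=0, p_{-1}=1, q_{-2}=1, q_{-1}=0), until the denominator exceeds 67:
  i=0: a_0=4, p_0 = 4*1 + 0 = 4, q_0 = 4*0 + 1 = 1.
  i=1: a_1=2, p_1 = 2*4 + 1 = 9, q_1 = 2*1 + 0 = 2.
  i=2: a_2=1, p_2 = 1*9 + 4 = 13, q_2 = 1*2 + 1 = 3.
  i=3: a_3=4, p_3 = 4*13 + 9 = 61, q_3 = 4*3 + 2 = 14.
  i=4: a_4=2, p_4 = 2*61 + 13 = 135, q_4 = 2*14 + 3 = 31.
  i=5: a_5=3, p_5 = 3*135 + 61 = 466, q_5 = 3*31 + 14 = 107.
q_5 = 107 > 67, so the last convergent with denominator <= 67 is p_4/q_4 = 135/31.
The closest fraction with denominator <= 67 is either p_4/q_4 or the intermediate fraction (k*p_4 + p_3)/(k*q_4 + q_3) with the largest k >= 1 whose denominator stays <= 67; these approach x as k grows, and every other convergent or intermediate fraction in range is farther away.
Largest k: floor((67 - q_3)/q_4) = floor((67 - 14)/31) = 1.
That gives (1*135 + 61)/(1*31 + 14) = 196/45.
Compare the errors: |x - 135/31| = |466*31 - 135*107|/(107*31) = 1/3317, and |x - 196/45| = |466*45 - 196*107|/(107*45) = 2/4815.
Cross-multiplying, 1*4815 = 4815 < 6634 = 2*3317, so 1/3317 is smaller: the convergent 135/31 is closer to x than 196/45.

135/31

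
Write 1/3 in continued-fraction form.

[0; 3]

Run the Euclidean algorithm on 1 and 3; the successive quotients are the partial quotients a_0, a_1, ... (each step inverts the fractional part left over by the previous one):
  1 = 0*3 + 1, so a_0 = 0.
  3 = 3*1 + 0, so a_1 = 3.
The remainder reaches 0 after 2 divisions, so the expansion has 2 partial quotients, read off in order.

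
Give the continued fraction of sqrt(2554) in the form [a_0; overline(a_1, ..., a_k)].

Write x_i = (sqrt(2554) + m_i)/d_i with (m_0, d_0) = (0, 1). a_0 = floor(sqrt(2554)) = 50, since 50^2 = 2500 <= 2554 < 2601 = 51^2.
Iterate m_{i+1} = d_i*a_i - m_i, d_{i+1} = (2554 - m_{i+1}^2)/d_i, a_{i+1} = floor((a_0 + m_{i+1})/d_{i+1}):
  m_1 = 1*50 - 0 = 50, d_1 = (2554 - 50^2)/1 = 54/1 = 54, a_1 = floor((50 + 50)/54) = 1.
  m_2 = 54*1 - 50 = 4, d_2 = (2554 - 4^2)/54 = 2538/54 = 47, a_2 = floor((50 + 4)/47) = 1.
  m_3 = 47*1 - 4 = 43, d_3 = (2554 - 43^2)/47 = 705/47 = 15, a_3 = floor((50 + 43)/15) = 6.
  m_4 = 15*6 - 43 = 47, d_4 = (2554 - 47^2)/15 = 345/15 = 23, a_4 = floor((50 + 47)/23) = 4.
  m_5 = 23*4 - 47 = 45, d_5 = (2554 - 45^2)/23 = 529/23 = 23, a_5 = floor((50 + 45)/23) = 4.
  m_6 = 23*4 - 45 = 47, d_6 = (2554 - 47^2)/23 = 345/23 = 15, a_6 = floor((50 + 47)/15) = 6.
  m_7 = 15*6 - 47 = 43, d_7 = (2554 - 43^2)/15 = 705/15 = 47, a_7 = floor((50 + 43)/47) = 1.
  m_8 = 47*1 - 43 = 4, d_8 = (2554 - 4^2)/47 = 2538/47 = 54, a_8 = floor((50 + 4)/54) = 1.
  m_9 = 54*1 - 4 = 50, d_9 = (2554 - 50^2)/54 = 54/54 = 1, a_9 = floor((50 + 50)/1) = 100.
  m_10 = 1*100 - 50 = 50, d_10 = (2554 - 50^2)/1 = 54/1 = 54: (m_10, d_10) = (m_1, d_1) = (50, 54), so from here the quotients repeat a_1, ..., a_9; the period length is 9.
Hence the expansion of sqrt(2554) is a_0 = 50 followed by the repeating block 1, 1, 6, 4, 4, 6, 1, 1, 100 (period 9).

[50; overline(1, 1, 6, 4, 4, 6, 1, 1, 100)]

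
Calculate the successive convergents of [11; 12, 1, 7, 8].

Using the convergent recurrence p_i = a_i*p_{i-1} + p_{i-2}, q_i = a_i*q_{i-1} + q_{i-2} with p_{-2}=0, p_{-1}=1, q_{-2}=1, q_{-1}=0:
  i=0: a_0=11, p_0 = 11*1 + 0 = 11, q_0 = 11*0 + 1 = 1.
  i=1: a_1=12, p_1 = 12*11 + 1 = 133, q_1 = 12*1 + 0 = 12.
  i=2: a_2=1, p_2 = 1*133 + 11 = 144, q_2 = 1*12 + 1 = 13.
  i=3: a_3=7, p_3 = 7*144 + 133 = 1141, q_3 = 7*13 + 12 = 103.
  i=4: a_4=8, p_4 = 8*1141 + 144 = 9272, q_4 = 8*103 + 13 = 837.

11/1, 133/12, 144/13, 1141/103, 9272/837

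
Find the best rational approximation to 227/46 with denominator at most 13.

64/13

Expand x = 227/46 as a continued fraction with the Euclidean algorithm:
  227 = 4*46 + 43, so a_0 = 4.
  46 = 1*43 + 3, so a_1 = 1.
  43 = 14*3 + 1, so a_2 = 14.
  3 = 3*1 + 0, so a_3 = 3.
so x = [4; 1, 14, 3].
Convergents (p_i = a_i*p_{i-1} + p_{i-2}, q_i = a_i*q_{i-1} + q_{i-2} with p_{-2}=0, p_{-1}=1, q_{-2}=1, q_{-1}=0), until the denominator exceeds 13:
  i=0: a_0=4, p_0 = 4*1 + 0 = 4, q_0 = 4*0 + 1 = 1.
  i=1: a_1=1, p_1 = 1*4 + 1 = 5, q_1 = 1*1 + 0 = 1.
  i=2: a_2=14, p_2 = 14*5 + 4 = 74, q_2 = 14*1 + 1 = 15.
q_2 = 15 > 13, so the last convergent with denominator <= 13 is p_1/q_1 = 5/1.
The closest fraction with denominator <= 13 is either p_1/q_1 or the intermediate fraction (k*p_1 + p_0)/(k*q_1 + q_0) with the largest k >= 1 whose denominator stays <= 13; these approach x as k grows, and every other convergent or intermediate fraction in range is farther away.
Largest k: floor((13 - q_0)/q_1) = floor((13 - 1)/1) = 12.
That gives (12*5 + 4)/(12*1 + 1) = 64/13.
Compare the errors: |x - 5/1| = |227*1 - 5*46|/(46*1) = 3/46, and |x - 64/13| = |227*13 - 64*46|/(46*13) = 7/598.
Cross-multiplying, 7*46 = 322 < 1794 = 3*598, so 7/598 is smaller: the intermediate fraction 64/13 is closer to x than 5/1.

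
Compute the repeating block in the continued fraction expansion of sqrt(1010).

Write x_i = (sqrt(1010) + m_i)/d_i with (m_0, d_0) = (0, 1). a_0 = floor(sqrt(1010)) = 31, since 31^2 = 961 <= 1010 < 1024 = 32^2.
Iterate m_{i+1} = d_i*a_i - m_i, d_{i+1} = (1010 - m_{i+1}^2)/d_i, a_{i+1} = floor((a_0 + m_{i+1})/d_{i+1}):
  m_1 = 1*31 - 0 = 31, d_1 = (1010 - 31^2)/1 = 49/1 = 49, a_1 = floor((31 + 31)/49) = 1.
  m_2 = 49*1 - 31 = 18, d_2 = (1010 - 18^2)/49 = 686/49 = 14, a_2 = floor((31 + 18)/14) = 3.
  m_3 = 14*3 - 18 = 24, d_3 = (1010 - 24^2)/14 = 434/14 = 31, a_3 = floor((31 + 24)/31) = 1.
  m_4 = 31*1 - 24 = 7, d_4 = (1010 - 7^2)/31 = 961/31 = 31, a_4 = floor((31 + 7)/31) = 1.
  m_5 = 31*1 - 7 = 24, d_5 = (1010 - 24^2)/31 = 434/31 = 14, a_5 = floor((31 + 24)/14) = 3.
  m_6 = 14*3 - 24 = 18, d_6 = (1010 - 18^2)/14 = 686/14 = 49, a_6 = floor((31 + 18)/49) = 1.
  m_7 = 49*1 - 18 = 31, d_7 = (1010 - 31^2)/49 = 49/49 = 1, a_7 = floor((31 + 31)/1) = 62.
  m_8 = 1*62 - 31 = 31, d_8 = (1010 - 31^2)/1 = 49/1 = 49: (m_8, d_8) = (m_1, d_1) = (31, 49), so from here the quotients repeat a_1, ..., a_7; the period length is 7.
Hence the expansion of sqrt(1010) is a_0 = 31 followed by the repeating block 1, 3, 1, 1, 3, 1, 62 (period 7).

[31; (1, 3, 1, 1, 3, 1, 62)]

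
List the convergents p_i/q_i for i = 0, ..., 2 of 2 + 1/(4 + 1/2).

Using the convergent recurrence p_i = a_i*p_{i-1} + p_{i-2}, q_i = a_i*q_{i-1} + q_{i-2} with p_{-2}=0, p_{-1}=1, q_{-2}=1, q_{-1}=0:
  i=0: a_0=2, p_0 = 2*1 + 0 = 2, q_0 = 2*0 + 1 = 1.
  i=1: a_1=4, p_1 = 4*2 + 1 = 9, q_1 = 4*1 + 0 = 4.
  i=2: a_2=2, p_2 = 2*9 + 2 = 20, q_2 = 2*4 + 1 = 9.

2/1, 9/4, 20/9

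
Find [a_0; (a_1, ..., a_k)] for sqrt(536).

[23; (6, 1, 1, 2, 5, 2, 1, 1, 6, 46)]

Write x_i = (sqrt(536) + m_i)/d_i with (m_0, d_0) = (0, 1). a_0 = floor(sqrt(536)) = 23, since 23^2 = 529 <= 536 < 576 = 24^2.
Iterate m_{i+1} = d_i*a_i - m_i, d_{i+1} = (536 - m_{i+1}^2)/d_i, a_{i+1} = floor((a_0 + m_{i+1})/d_{i+1}):
  m_1 = 1*23 - 0 = 23, d_1 = (536 - 23^2)/1 = 7/1 = 7, a_1 = floor((23 + 23)/7) = 6.
  m_2 = 7*6 - 23 = 19, d_2 = (536 - 19^2)/7 = 175/7 = 25, a_2 = floor((23 + 19)/25) = 1.
  m_3 = 25*1 - 19 = 6, d_3 = (536 - 6^2)/25 = 500/25 = 20, a_3 = floor((23 + 6)/20) = 1.
  m_4 = 20*1 - 6 = 14, d_4 = (536 - 14^2)/20 = 340/20 = 17, a_4 = floor((23 + 14)/17) = 2.
  m_5 = 17*2 - 14 = 20, d_5 = (536 - 20^2)/17 = 136/17 = 8, a_5 = floor((23 + 20)/8) = 5.
  m_6 = 8*5 - 20 = 20, d_6 = (536 - 20^2)/8 = 136/8 = 17, a_6 = floor((23 + 20)/17) = 2.
  m_7 = 17*2 - 20 = 14, d_7 = (536 - 14^2)/17 = 340/17 = 20, a_7 = floor((23 + 14)/20) = 1.
  m_8 = 20*1 - 14 = 6, d_8 = (536 - 6^2)/20 = 500/20 = 25, a_8 = floor((23 + 6)/25) = 1.
  m_9 = 25*1 - 6 = 19, d_9 = (536 - 19^2)/25 = 175/25 = 7, a_9 = floor((23 + 19)/7) = 6.
  m_10 = 7*6 - 19 = 23, d_10 = (536 - 23^2)/7 = 7/7 = 1, a_10 = floor((23 + 23)/1) = 46.
  m_11 = 1*46 - 23 = 23, d_11 = (536 - 23^2)/1 = 7/1 = 7: (m_11, d_11) = (m_1, d_1) = (23, 7), so from here the quotients repeat a_1, ..., a_10; the period length is 10.
Hence the expansion of sqrt(536) is a_0 = 23 followed by the repeating block 6, 1, 1, 2, 5, 2, 1, 1, 6, 46 (period 10).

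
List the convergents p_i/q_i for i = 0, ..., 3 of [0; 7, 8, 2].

Using the convergent recurrence p_i = a_i*p_{i-1} + p_{i-2}, q_i = a_i*q_{i-1} + q_{i-2} with p_{-2}=0, p_{-1}=1, q_{-2}=1, q_{-1}=0:
  i=0: a_0=0, p_0 = 0*1 + 0 = 0, q_0 = 0*0 + 1 = 1.
  i=1: a_1=7, p_1 = 7*0 + 1 = 1, q_1 = 7*1 + 0 = 7.
  i=2: a_2=8, p_2 = 8*1 + 0 = 8, q_2 = 8*7 + 1 = 57.
  i=3: a_3=2, p_3 = 2*8 + 1 = 17, q_3 = 2*57 + 7 = 121.

0/1, 1/7, 8/57, 17/121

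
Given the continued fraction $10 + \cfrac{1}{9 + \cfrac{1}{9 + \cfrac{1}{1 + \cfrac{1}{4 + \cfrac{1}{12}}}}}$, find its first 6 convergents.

Using the convergent recurrence p_i = a_i*p_{i-1} + p_{i-2}, q_i = a_i*q_{i-1} + q_{i-2} with p_{-2}=0, p_{-1}=1, q_{-2}=1, q_{-1}=0:
  i=0: a_0=10, p_0 = 10*1 + 0 = 10, q_0 = 10*0 + 1 = 1.
  i=1: a_1=9, p_1 = 9*10 + 1 = 91, q_1 = 9*1 + 0 = 9.
  i=2: a_2=9, p_2 = 9*91 + 10 = 829, q_2 = 9*9 + 1 = 82.
  i=3: a_3=1, p_3 = 1*829 + 91 = 920, q_3 = 1*82 + 9 = 91.
  i=4: a_4=4, p_4 = 4*920 + 829 = 4509, q_4 = 4*91 + 82 = 446.
  i=5: a_5=12, p_5 = 12*4509 + 920 = 55028, q_5 = 12*446 + 91 = 5443.

10/1, 91/9, 829/82, 920/91, 4509/446, 55028/5443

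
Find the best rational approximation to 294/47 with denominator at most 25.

25/4

Expand x = 294/47 as a continued fraction with the Euclidean algorithm:
  294 = 6*47 + 12, so a_0 = 6.
  47 = 3*12 + 11, so a_1 = 3.
  12 = 1*11 + 1, so a_2 = 1.
  11 = 11*1 + 0, so a_3 = 11.
so x = [6; 3, 1, 11].
Convergents (p_i = a_i*p_{i-1} + p_{i-2}, q_i = a_i*q_{i-1} + q_{i-2} with p_{-2}=0, p_{-1}=1, q_{-2}=1, q_{-1}=0), until the denominator exceeds 25:
  i=0: a_0=6, p_0 = 6*1 + 0 = 6, q_0 = 6*0 + 1 = 1.
  i=1: a_1=3, p_1 = 3*6 + 1 = 19, q_1 = 3*1 + 0 = 3.
  i=2: a_2=1, p_2 = 1*19 + 6 = 25, q_2 = 1*3 + 1 = 4.
  i=3: a_3=11, p_3 = 11*25 + 19 = 294, q_3 = 11*4 + 3 = 47.
q_3 = 47 > 25, so the last convergent with denominator <= 25 is p_2/q_2 = 25/4.
The closest fraction with denominator <= 25 is either p_2/q_2 or the intermediate fraction (k*p_2 + p_1)/(k*q_2 + q_1) with the largest k >= 1 whose denominator stays <= 25; these approach x as k grows, and every other convergent or intermediate fraction in range is farther away.
Largest k: floor((25 - q_1)/q_2) = floor((25 - 3)/4) = 5.
That gives (5*25 + 19)/(5*4 + 3) = 144/23.
Compare the errors: |x - 25/4| = |294*4 - 25*47|/(47*4) = 1/188, and |x - 144/23| = |294*23 - 144*47|/(47*23) = 6/1081.
Cross-multiplying, 1*1081 = 1081 < 1128 = 6*188, so 1/188 is smaller: the convergent 25/4 is closer to x than 144/23.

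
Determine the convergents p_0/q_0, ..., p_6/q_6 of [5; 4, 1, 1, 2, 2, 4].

5/1, 21/4, 26/5, 47/9, 120/23, 287/55, 1268/243

Using the convergent recurrence p_i = a_i*p_{i-1} + p_{i-2}, q_i = a_i*q_{i-1} + q_{i-2} with p_{-2}=0, p_{-1}=1, q_{-2}=1, q_{-1}=0:
  i=0: a_0=5, p_0 = 5*1 + 0 = 5, q_0 = 5*0 + 1 = 1.
  i=1: a_1=4, p_1 = 4*5 + 1 = 21, q_1 = 4*1 + 0 = 4.
  i=2: a_2=1, p_2 = 1*21 + 5 = 26, q_2 = 1*4 + 1 = 5.
  i=3: a_3=1, p_3 = 1*26 + 21 = 47, q_3 = 1*5 + 4 = 9.
  i=4: a_4=2, p_4 = 2*47 + 26 = 120, q_4 = 2*9 + 5 = 23.
  i=5: a_5=2, p_5 = 2*120 + 47 = 287, q_5 = 2*23 + 9 = 55.
  i=6: a_6=4, p_6 = 4*287 + 120 = 1268, q_6 = 4*55 + 23 = 243.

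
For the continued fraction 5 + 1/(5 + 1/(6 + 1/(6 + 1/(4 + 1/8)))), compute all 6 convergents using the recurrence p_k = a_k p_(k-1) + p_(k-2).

Using the convergent recurrence p_i = a_i*p_{i-1} + p_{i-2}, q_i = a_i*q_{i-1} + q_{i-2} with p_{-2}=0, p_{-1}=1, q_{-2}=1, q_{-1}=0:
  i=0: a_0=5, p_0 = 5*1 + 0 = 5, q_0 = 5*0 + 1 = 1.
  i=1: a_1=5, p_1 = 5*5 + 1 = 26, q_1 = 5*1 + 0 = 5.
  i=2: a_2=6, p_2 = 6*26 + 5 = 161, q_2 = 6*5 + 1 = 31.
  i=3: a_3=6, p_3 = 6*161 + 26 = 992, q_3 = 6*31 + 5 = 191.
  i=4: a_4=4, p_4 = 4*992 + 161 = 4129, q_4 = 4*191 + 31 = 795.
  i=5: a_5=8, p_5 = 8*4129 + 992 = 34024, q_5 = 8*795 + 191 = 6551.

5/1, 26/5, 161/31, 992/191, 4129/795, 34024/6551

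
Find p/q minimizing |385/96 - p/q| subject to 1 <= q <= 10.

4/1

Expand x = 385/96 as a continued fraction with the Euclidean algorithm:
  385 = 4*96 + 1, so a_0 = 4.
  96 = 96*1 + 0, so a_1 = 96.
so x = [4; 96].
Convergents (p_i = a_i*p_{i-1} + p_{i-2}, q_i = a_i*q_{i-1} + q_{i-2} with p_{-2}=0, p_{-1}=1, q_{-2}=1, q_{-1}=0), until the denominator exceeds 10:
  i=0: a_0=4, p_0 = 4*1 + 0 = 4, q_0 = 4*0 + 1 = 1.
  i=1: a_1=96, p_1 = 96*4 + 1 = 385, q_1 = 96*1 + 0 = 96.
q_1 = 96 > 10, so the last convergent with denominator <= 10 is p_0/q_0 = 4/1.
The closest fraction with denominator <= 10 is either p_0/q_0 or the intermediate fraction (k*p_0 + p_{-1})/(k*q_0 + q_{-1}) with the largest k >= 1 whose denominator stays <= 10; these approach x as k grows, and every other convergent or intermediate fraction in range is farther away.
Largest k: floor((10 - q_{-1})/q_0) = floor((10 - 0)/1) = 10 (using the seeds p_{-1} = 1, q_{-1} = 0).
That gives (10*4 + 1)/(10*1 + 0) = 41/10.
Compare the errors: |x - 4/1| = |385*1 - 4*96|/(96*1) = 1/96, and |x - 41/10| = |385*10 - 41*96|/(96*10) = 86/960.
Cross-multiplying, 1*960 = 960 < 8256 = 86*96, so 1/96 is smaller: the convergent 4/1 is closer to x than 41/10.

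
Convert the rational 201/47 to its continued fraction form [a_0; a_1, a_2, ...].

Run the Euclidean algorithm on 201 and 47; the successive quotients are the partial quotients a_0, a_1, ... (each step inverts the fractional part left over by the previous one):
  201 = 4*47 + 13, so a_0 = 4.
  47 = 3*13 + 8, so a_1 = 3.
  13 = 1*8 + 5, so a_2 = 1.
  8 = 1*5 + 3, so a_3 = 1.
  5 = 1*3 + 2, so a_4 = 1.
  3 = 1*2 + 1, so a_5 = 1.
  2 = 2*1 + 0, so a_6 = 2.
The remainder reaches 0 after 7 divisions, so the expansion has 7 partial quotients, read off in order.

[4; 3, 1, 1, 1, 1, 2]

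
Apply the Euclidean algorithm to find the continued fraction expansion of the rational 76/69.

[1; 9, 1, 6]

Run the Euclidean algorithm on 76 and 69; the successive quotients are the partial quotients a_0, a_1, ... (each step inverts the fractional part left over by the previous one):
  76 = 1*69 + 7, so a_0 = 1.
  69 = 9*7 + 6, so a_1 = 9.
  7 = 1*6 + 1, so a_2 = 1.
  6 = 6*1 + 0, so a_3 = 6.
The remainder reaches 0 after 4 divisions, so the expansion has 4 partial quotients, read off in order.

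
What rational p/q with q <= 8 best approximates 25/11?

Expand x = 25/11 as a continued fraction with the Euclidean algorithm:
  25 = 2*11 + 3, so a_0 = 2.
  11 = 3*3 + 2, so a_1 = 3.
  3 = 1*2 + 1, so a_2 = 1.
  2 = 2*1 + 0, so a_3 = 2.
so x = [2; 3, 1, 2].
Convergents (p_i = a_i*p_{i-1} + p_{i-2}, q_i = a_i*q_{i-1} + q_{i-2} with p_{-2}=0, p_{-1}=1, q_{-2}=1, q_{-1}=0), until the denominator exceeds 8:
  i=0: a_0=2, p_0 = 2*1 + 0 = 2, q_0 = 2*0 + 1 = 1.
  i=1: a_1=3, p_1 = 3*2 + 1 = 7, q_1 = 3*1 + 0 = 3.
  i=2: a_2=1, p_2 = 1*7 + 2 = 9, q_2 = 1*3 + 1 = 4.
  i=3: a_3=2, p_3 = 2*9 + 7 = 25, q_3 = 2*4 + 3 = 11.
q_3 = 11 > 8, so the last convergent with denominator <= 8 is p_2/q_2 = 9/4.
The closest fraction with denominator <= 8 is either p_2/q_2 or the intermediate fraction (k*p_2 + p_1)/(k*q_2 + q_1) with the largest k >= 1 whose denominator stays <= 8; these approach x as k grows, and every other convergent or intermediate fraction in range is farther away.
Largest k: floor((8 - q_1)/q_2) = floor((8 - 3)/4) = 1.
That gives (1*9 + 7)/(1*4 + 3) = 16/7.
Compare the errors: |x - 9/4| = |25*4 - 9*11|/(11*4) = 1/44, and |x - 16/7| = |25*7 - 16*11|/(11*7) = 1/77.
Cross-multiplying, 1*44 = 44 < 77 = 1*77, so 1/77 is smaller: the intermediate fraction 16/7 is closer to x than 9/4.

16/7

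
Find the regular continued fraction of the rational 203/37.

[5; 2, 18]

Run the Euclidean algorithm on 203 and 37; the successive quotients are the partial quotients a_0, a_1, ... (each step inverts the fractional part left over by the previous one):
  203 = 5*37 + 18, so a_0 = 5.
  37 = 2*18 + 1, so a_1 = 2.
  18 = 18*1 + 0, so a_2 = 18.
The remainder reaches 0 after 3 divisions, so the expansion has 3 partial quotients, read off in order.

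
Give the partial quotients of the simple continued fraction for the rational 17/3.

[5; 1, 2]

Run the Euclidean algorithm on 17 and 3; the successive quotients are the partial quotients a_0, a_1, ... (each step inverts the fractional part left over by the previous one):
  17 = 5*3 + 2, so a_0 = 5.
  3 = 1*2 + 1, so a_1 = 1.
  2 = 2*1 + 0, so a_2 = 2.
The remainder reaches 0 after 3 divisions, so the expansion has 3 partial quotients, read off in order.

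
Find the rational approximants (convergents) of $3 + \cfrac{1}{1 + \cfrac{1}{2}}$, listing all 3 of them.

3/1, 4/1, 11/3

Using the convergent recurrence p_i = a_i*p_{i-1} + p_{i-2}, q_i = a_i*q_{i-1} + q_{i-2} with p_{-2}=0, p_{-1}=1, q_{-2}=1, q_{-1}=0:
  i=0: a_0=3, p_0 = 3*1 + 0 = 3, q_0 = 3*0 + 1 = 1.
  i=1: a_1=1, p_1 = 1*3 + 1 = 4, q_1 = 1*1 + 0 = 1.
  i=2: a_2=2, p_2 = 2*4 + 3 = 11, q_2 = 2*1 + 1 = 3.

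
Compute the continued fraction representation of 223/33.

[6; 1, 3, 8]

Run the Euclidean algorithm on 223 and 33; the successive quotients are the partial quotients a_0, a_1, ... (each step inverts the fractional part left over by the previous one):
  223 = 6*33 + 25, so a_0 = 6.
  33 = 1*25 + 8, so a_1 = 1.
  25 = 3*8 + 1, so a_2 = 3.
  8 = 8*1 + 0, so a_3 = 8.
The remainder reaches 0 after 4 divisions, so the expansion has 4 partial quotients, read off in order.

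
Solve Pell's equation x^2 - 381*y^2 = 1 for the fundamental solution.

(x, y) = (1015, 52)

First expand sqrt(381) as a continued fraction. With x_i = (sqrt(381) + m_i)/d_i and (m_0, d_0) = (0, 1): a_0 = floor(sqrt(381)) = 19, since 19^2 = 361 <= 381 < 400 = 20^2.
Iterate m_{i+1} = d_i*a_i - m_i, d_{i+1} = (381 - m_{i+1}^2)/d_i, a_{i+1} = floor((a_0 + m_{i+1})/d_{i+1}):
  m_1 = 1*19 - 0 = 19, d_1 = (381 - 19^2)/1 = 20/1 = 20, a_1 = floor((19 + 19)/20) = 1.
  m_2 = 20*1 - 19 = 1, d_2 = (381 - 1^2)/20 = 380/20 = 19, a_2 = floor((19 + 1)/19) = 1.
  m_3 = 19*1 - 1 = 18, d_3 = (381 - 18^2)/19 = 57/19 = 3, a_3 = floor((19 + 18)/3) = 12.
  m_4 = 3*12 - 18 = 18, d_4 = (381 - 18^2)/3 = 57/3 = 19, a_4 = floor((19 + 18)/19) = 1.
  m_5 = 19*1 - 18 = 1, d_5 = (381 - 1^2)/19 = 380/19 = 20, a_5 = floor((19 + 1)/20) = 1.
  m_6 = 20*1 - 1 = 19, d_6 = (381 - 19^2)/20 = 20/20 = 1, a_6 = floor((19 + 19)/1) = 38.
  m_7 = 1*38 - 19 = 19, d_7 = (381 - 19^2)/1 = 20/1 = 20: (m_7, d_7) = (m_1, d_1) = (19, 20), so from here the quotients repeat a_1, ..., a_6; the period length is 6.
So sqrt(381) = [19; (1, 1, 12, 1, 1, 38)] with period length k = 6.
k is even, so the fundamental solution of x^2 - 381y^2 = 1 is (p_{k-1}, q_{k-1}) = (p_5, q_5); compute convergents through index 5.
Convergents (p_i = a_i*p_{i-1} + p_{i-2}, q_i = a_i*q_{i-1} + q_{i-2} with p_{-2}=0, p_{-1}=1, q_{-2}=1, q_{-1}=0):
  i=0: a_0=19, p_0 = 19*1 + 0 = 19, q_0 = 19*0 + 1 = 1.
  i=1: a_1=1, p_1 = 1*19 + 1 = 20, q_1 = 1*1 + 0 = 1.
  i=2: a_2=1, p_2 = 1*20 + 19 = 39, q_2 = 1*1 + 1 = 2.
  i=3: a_3=12, p_3 = 12*39 + 20 = 488, q_3 = 12*2 + 1 = 25.
  i=4: a_4=1, p_4 = 1*488 + 39 = 527, q_4 = 1*25 + 2 = 27.
  i=5: a_5=1, p_5 = 1*527 + 488 = 1015, q_5 = 1*27 + 25 = 52.
Check: 1015^2 - 381*52^2 = 1030225 - 1030224 = 1, so (x, y) = (1015, 52) solves the equation, and by the theorem it is the least positive solution.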